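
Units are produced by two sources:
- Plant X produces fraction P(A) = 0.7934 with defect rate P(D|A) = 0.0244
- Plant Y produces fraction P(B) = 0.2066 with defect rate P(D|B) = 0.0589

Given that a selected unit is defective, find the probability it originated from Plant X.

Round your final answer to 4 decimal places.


Let A = from Plant X, D = defective

Given:
- P(A) = 0.7934, P(B) = 0.2066
- P(D|A) = 0.0244, P(D|B) = 0.0589

Step 1: Find P(D)
P(D) = P(D|A)P(A) + P(D|B)P(B)
     = 0.0244 × 0.7934 + 0.0589 × 0.2066
     = 0.01935896 + 0.01216874
     = 0.03152770

Step 2: Apply Bayes' theorem
P(A|D) = P(D|A)P(A) / P(D)
       = 0.01935896 / 0.03152770
       = 0.6140


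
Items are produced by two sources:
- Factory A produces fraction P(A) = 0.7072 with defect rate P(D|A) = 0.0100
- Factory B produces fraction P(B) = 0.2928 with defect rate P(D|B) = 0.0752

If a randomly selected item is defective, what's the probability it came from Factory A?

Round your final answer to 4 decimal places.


Let A = from Factory A, D = defective

Given:
- P(A) = 0.7072, P(B) = 0.2928
- P(D|A) = 0.0100, P(D|B) = 0.0752

Step 1: Find P(D)
P(D) = P(D|A)P(A) + P(D|B)P(B)
     = 0.0100 × 0.7072 + 0.0752 × 0.2928
     = 0.00707200 + 0.02201856
     = 0.02909056

Step 2: Apply Bayes' theorem
P(A|D) = P(D|A)P(A) / P(D)
       = 0.00707200 / 0.02909056
       = 0.2431


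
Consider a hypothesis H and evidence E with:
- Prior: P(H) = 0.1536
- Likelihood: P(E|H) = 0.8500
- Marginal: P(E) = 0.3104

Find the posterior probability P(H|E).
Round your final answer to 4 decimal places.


Using Bayes' theorem:

P(H|E) = P(E|H) × P(H) / P(E)
       = 0.8500 × 0.1536 / 0.3104
       = 0.13056000 / 0.3104
       = 0.4206

The evidence strengthens our belief in H.
Prior: 0.1536 → Posterior: 0.4206


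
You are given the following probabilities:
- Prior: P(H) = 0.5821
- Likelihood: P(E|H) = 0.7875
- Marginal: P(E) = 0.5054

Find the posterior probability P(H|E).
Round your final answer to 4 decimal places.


Using Bayes' theorem:

P(H|E) = P(E|H) × P(H) / P(E)
       = 0.7875 × 0.5821 / 0.5054
       = 0.45840375 / 0.5054
       = 0.9070

The evidence strengthens our belief in H.
Prior: 0.5821 → Posterior: 0.9070


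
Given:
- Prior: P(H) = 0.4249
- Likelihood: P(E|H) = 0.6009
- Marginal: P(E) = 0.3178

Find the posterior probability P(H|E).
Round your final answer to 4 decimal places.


Using Bayes' theorem:

P(H|E) = P(E|H) × P(H) / P(E)
       = 0.6009 × 0.4249 / 0.3178
       = 0.25532241 / 0.3178
       = 0.8034

The evidence strengthens our belief in H.
Prior: 0.4249 → Posterior: 0.8034


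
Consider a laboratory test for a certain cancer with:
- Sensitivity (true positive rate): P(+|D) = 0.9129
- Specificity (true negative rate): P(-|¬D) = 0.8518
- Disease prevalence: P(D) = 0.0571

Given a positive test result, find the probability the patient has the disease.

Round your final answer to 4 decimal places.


Let D = has disease, + = positive test

Given:
- P(D) = 0.0571 (prevalence)
- P(+|D) = 0.9129 (sensitivity)
- P(-|¬D) = 0.8518 (specificity)
- P(+|¬D) = 0.1482 (false positive rate = 1 - specificity)

Step 1: Find P(+)
P(+) = P(+|D)P(D) + P(+|¬D)P(¬D)
     = 0.9129 × 0.0571 + 0.1482 × 0.9429
     = 0.05212659 + 0.13973778
     = 0.19186437

Step 2: Apply Bayes' theorem for P(D|+)
P(D|+) = P(+|D)P(D) / P(+)
       = 0.05212659 / 0.19186437
       = 0.2717


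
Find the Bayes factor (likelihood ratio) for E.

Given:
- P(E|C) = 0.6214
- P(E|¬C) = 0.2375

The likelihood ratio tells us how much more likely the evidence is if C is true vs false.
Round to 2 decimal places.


Likelihood Ratio (LR) = P(E|C) / P(E|¬C)

LR = 0.6214 / 0.2375
   = 2.62

The evidence is 2.62 times more likely if C is true than if C is false.
LR > 1, so observing E raises the odds in favor of C.


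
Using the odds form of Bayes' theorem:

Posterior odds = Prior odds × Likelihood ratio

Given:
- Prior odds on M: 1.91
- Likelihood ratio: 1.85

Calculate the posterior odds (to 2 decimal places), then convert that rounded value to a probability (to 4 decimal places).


Step 1: Calculate posterior odds
Posterior odds = Prior odds × LR
               = 1.91 × 1.85
               = 3.53

Step 2: Convert to probability
P(M|E) = Posterior odds / (1 + Posterior odds)
       = 3.53 / (1 + 3.53)
       = 3.53 / 4.53
       = 0.7792

The evidence increased P(M) from 0.6564 to 0.7792.


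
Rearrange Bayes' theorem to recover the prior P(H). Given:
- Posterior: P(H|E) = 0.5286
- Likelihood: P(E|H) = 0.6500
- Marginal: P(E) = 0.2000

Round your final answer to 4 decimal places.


From Bayes' theorem: P(H|E) = P(E|H) × P(H) / P(E)

Rearranging for P(H):
P(H) = P(H|E) × P(E) / P(E|H)
     = 0.5286 × 0.2000 / 0.6500
     = 0.10572000 / 0.6500
     = 0.1626


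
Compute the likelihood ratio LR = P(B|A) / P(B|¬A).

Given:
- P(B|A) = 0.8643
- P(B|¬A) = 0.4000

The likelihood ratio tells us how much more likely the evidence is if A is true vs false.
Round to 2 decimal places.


Likelihood Ratio (LR) = P(B|A) / P(B|¬A)

LR = 0.8643 / 0.4000
   = 2.16

The evidence is 2.16 times more likely if A is true than if A is false.
Since LR > 1, the evidence supports A over ¬A.


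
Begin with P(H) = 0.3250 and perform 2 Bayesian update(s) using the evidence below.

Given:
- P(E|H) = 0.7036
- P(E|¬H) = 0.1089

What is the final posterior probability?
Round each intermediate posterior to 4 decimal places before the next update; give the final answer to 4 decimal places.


Sequential Bayesian updating:

Initial prior: P(H) = 0.3250

Update 1:
  P(E) = 0.7036 × 0.3250 + 0.1089 × 0.6750 = 0.22867000 + 0.07350750 = 0.30217750
  P(H|E) = 0.22867000 / 0.30217750 = 0.7567

Update 2:
  P(E) = 0.7036 × 0.7567 + 0.1089 × 0.2433 = 0.53241412 + 0.02649537 = 0.55890949
  P(H|E) = 0.53241412 / 0.55890949 = 0.9526

Final posterior: 0.9526


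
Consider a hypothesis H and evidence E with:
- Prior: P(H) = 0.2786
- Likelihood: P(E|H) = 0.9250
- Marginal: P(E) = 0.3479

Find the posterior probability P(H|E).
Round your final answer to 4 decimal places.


Using Bayes' theorem:

P(H|E) = P(E|H) × P(H) / P(E)
       = 0.9250 × 0.2786 / 0.3479
       = 0.25770500 / 0.3479
       = 0.7407

The evidence strengthens our belief in H.
Prior: 0.2786 → Posterior: 0.7407


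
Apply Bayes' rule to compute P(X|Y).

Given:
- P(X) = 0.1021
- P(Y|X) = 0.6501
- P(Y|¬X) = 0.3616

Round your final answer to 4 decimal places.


Bayes' theorem: P(X|Y) = P(Y|X) × P(X) / P(Y)

Step 1: Calculate P(Y) using law of total probability
P(Y) = P(Y|X)P(X) + P(Y|¬X)P(¬X)
     = 0.6501 × 0.1021 + 0.3616 × 0.8979
     = 0.06637521 + 0.32468064
     = 0.39105585

Step 2: Apply Bayes' theorem
P(X|Y) = P(Y|X) × P(X) / P(Y)
       = 0.06637521 / 0.39105585
       = 0.1697


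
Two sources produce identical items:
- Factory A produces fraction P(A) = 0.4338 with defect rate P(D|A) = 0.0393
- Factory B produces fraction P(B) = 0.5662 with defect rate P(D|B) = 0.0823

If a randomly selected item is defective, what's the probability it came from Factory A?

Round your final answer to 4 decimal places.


Let A = from Factory A, D = defective

Given:
- P(A) = 0.4338, P(B) = 0.5662
- P(D|A) = 0.0393, P(D|B) = 0.0823

Step 1: Find P(D)
P(D) = P(D|A)P(A) + P(D|B)P(B)
     = 0.0393 × 0.4338 + 0.0823 × 0.5662
     = 0.01704834 + 0.04659826
     = 0.06364660

Step 2: Apply Bayes' theorem
P(A|D) = P(D|A)P(A) / P(D)
       = 0.01704834 / 0.06364660
       = 0.2679


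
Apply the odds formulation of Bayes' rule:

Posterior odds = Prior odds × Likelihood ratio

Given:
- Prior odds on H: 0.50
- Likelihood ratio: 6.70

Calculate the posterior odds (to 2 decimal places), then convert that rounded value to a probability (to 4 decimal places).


Step 1: Calculate posterior odds
Posterior odds = Prior odds × LR
               = 0.50 × 6.70
               = 3.35

Step 2: Convert to probability
P(H|E) = Posterior odds / (1 + Posterior odds)
       = 3.35 / (1 + 3.35)
       = 3.35 / 4.35
       = 0.7701

The evidence increased P(H) from 0.3333 to 0.7701.


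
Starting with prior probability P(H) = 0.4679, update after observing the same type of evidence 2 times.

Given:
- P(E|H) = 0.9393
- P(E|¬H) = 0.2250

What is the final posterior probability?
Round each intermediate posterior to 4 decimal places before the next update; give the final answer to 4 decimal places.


Sequential Bayesian updating:

Initial prior: P(H) = 0.4679

Update 1:
  P(E) = 0.9393 × 0.4679 + 0.2250 × 0.5321 = 0.43949847 + 0.11972250 = 0.55922097
  P(H|E) = 0.43949847 / 0.55922097 = 0.7859

Update 2:
  P(E) = 0.9393 × 0.7859 + 0.2250 × 0.2141 = 0.73819587 + 0.04817250 = 0.78636837
  P(H|E) = 0.73819587 / 0.78636837 = 0.9387

Final posterior: 0.9387


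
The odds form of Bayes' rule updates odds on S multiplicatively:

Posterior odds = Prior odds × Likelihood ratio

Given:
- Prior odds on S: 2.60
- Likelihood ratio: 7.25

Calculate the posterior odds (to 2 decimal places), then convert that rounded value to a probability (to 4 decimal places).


Step 1: Calculate posterior odds
Posterior odds = Prior odds × LR
               = 2.60 × 7.25
               = 18.85

Step 2: Convert to probability
P(S|E) = Posterior odds / (1 + Posterior odds)
       = 18.85 / (1 + 18.85)
       = 18.85 / 19.85
       = 0.9496

The evidence increased P(S) from 0.7222 to 0.9496.


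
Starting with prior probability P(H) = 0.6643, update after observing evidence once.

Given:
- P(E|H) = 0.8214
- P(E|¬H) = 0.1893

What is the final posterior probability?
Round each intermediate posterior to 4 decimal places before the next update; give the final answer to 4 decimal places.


Sequential Bayesian updating:

Initial prior: P(H) = 0.6643

Update 1:
  P(E) = 0.8214 × 0.6643 + 0.1893 × 0.3357 = 0.54565602 + 0.06354801 = 0.60920403
  P(H|E) = 0.54565602 / 0.60920403 = 0.8957

Final posterior: 0.8957


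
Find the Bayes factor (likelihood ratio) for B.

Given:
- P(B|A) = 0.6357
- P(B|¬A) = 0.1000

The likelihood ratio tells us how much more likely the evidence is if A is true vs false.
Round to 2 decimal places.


Likelihood Ratio (LR) = P(B|A) / P(B|¬A)

LR = 0.6357 / 0.1000
   = 6.36

The evidence is 6.36 times more likely if A is true than if A is false.
Because LR exceeds 1, B is evidence for A.


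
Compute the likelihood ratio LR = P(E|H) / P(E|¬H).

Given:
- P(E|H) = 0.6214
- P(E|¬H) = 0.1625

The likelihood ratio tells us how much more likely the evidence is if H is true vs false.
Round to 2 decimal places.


Likelihood Ratio (LR) = P(E|H) / P(E|¬H)

LR = 0.6214 / 0.1625
   = 3.82

The evidence is 3.82 times more likely if H is true than if H is false.
Because LR exceeds 1, E is evidence for H.


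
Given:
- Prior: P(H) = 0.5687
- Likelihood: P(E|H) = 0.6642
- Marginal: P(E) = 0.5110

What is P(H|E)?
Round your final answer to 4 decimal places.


Using Bayes' theorem:

P(H|E) = P(E|H) × P(H) / P(E)
       = 0.6642 × 0.5687 / 0.5110
       = 0.37773054 / 0.5110
       = 0.7392

The evidence strengthens our belief in H.
Prior: 0.5687 → Posterior: 0.7392


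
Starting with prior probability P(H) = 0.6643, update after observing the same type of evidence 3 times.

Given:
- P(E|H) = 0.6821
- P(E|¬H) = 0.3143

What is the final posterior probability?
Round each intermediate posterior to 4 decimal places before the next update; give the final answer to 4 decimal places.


Sequential Bayesian updating:

Initial prior: P(H) = 0.6643

Update 1:
  P(E) = 0.6821 × 0.6643 + 0.3143 × 0.3357 = 0.45311903 + 0.10551051 = 0.55862954
  P(H|E) = 0.45311903 / 0.55862954 = 0.8111

Update 2:
  P(E) = 0.6821 × 0.8111 + 0.3143 × 0.1889 = 0.55325131 + 0.05937127 = 0.61262258
  P(H|E) = 0.55325131 / 0.61262258 = 0.9031

Update 3:
  P(E) = 0.6821 × 0.9031 + 0.3143 × 0.0969 = 0.61600451 + 0.03045567 = 0.64646018
  P(H|E) = 0.61600451 / 0.64646018 = 0.9529

Final posterior: 0.9529


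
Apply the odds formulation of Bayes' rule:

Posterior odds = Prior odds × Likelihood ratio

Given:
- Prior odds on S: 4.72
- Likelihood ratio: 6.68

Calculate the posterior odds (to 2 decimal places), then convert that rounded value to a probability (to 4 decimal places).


Step 1: Calculate posterior odds
Posterior odds = Prior odds × LR
               = 4.72 × 6.68
               = 31.53

Step 2: Convert to probability
P(S|E) = Posterior odds / (1 + Posterior odds)
       = 31.53 / (1 + 31.53)
       = 31.53 / 32.53
       = 0.9693

The evidence increased P(S) from 0.8252 to 0.9693.


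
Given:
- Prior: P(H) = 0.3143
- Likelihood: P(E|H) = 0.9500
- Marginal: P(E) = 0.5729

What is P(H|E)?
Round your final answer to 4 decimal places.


Using Bayes' theorem:

P(H|E) = P(E|H) × P(H) / P(E)
       = 0.9500 × 0.3143 / 0.5729
       = 0.29858500 / 0.5729
       = 0.5212

The evidence strengthens our belief in H.
Prior: 0.3143 → Posterior: 0.5212


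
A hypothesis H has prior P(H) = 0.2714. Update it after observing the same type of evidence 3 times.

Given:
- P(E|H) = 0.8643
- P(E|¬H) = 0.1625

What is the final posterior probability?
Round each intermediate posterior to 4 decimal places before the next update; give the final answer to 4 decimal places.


Sequential Bayesian updating:

Initial prior: P(H) = 0.2714

Update 1:
  P(E) = 0.8643 × 0.2714 + 0.1625 × 0.7286 = 0.23457102 + 0.11839750 = 0.35296852
  P(H|E) = 0.23457102 / 0.35296852 = 0.6646

Update 2:
  P(E) = 0.8643 × 0.6646 + 0.1625 × 0.3354 = 0.57441378 + 0.05450250 = 0.62891628
  P(H|E) = 0.57441378 / 0.62891628 = 0.9133

Update 3:
  P(E) = 0.8643 × 0.9133 + 0.1625 × 0.0867 = 0.78936519 + 0.01408875 = 0.80345394
  P(H|E) = 0.78936519 / 0.80345394 = 0.9825

Final posterior: 0.9825


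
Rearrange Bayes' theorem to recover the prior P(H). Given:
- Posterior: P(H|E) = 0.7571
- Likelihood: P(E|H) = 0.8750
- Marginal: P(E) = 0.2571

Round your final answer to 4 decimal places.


From Bayes' theorem: P(H|E) = P(E|H) × P(H) / P(E)

Rearranging for P(H):
P(H) = P(H|E) × P(E) / P(E|H)
     = 0.7571 × 0.2571 / 0.8750
     = 0.19465041 / 0.8750
     = 0.2225


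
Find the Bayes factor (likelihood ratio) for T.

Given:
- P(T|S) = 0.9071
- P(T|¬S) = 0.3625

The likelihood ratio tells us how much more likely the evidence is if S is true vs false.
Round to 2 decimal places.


Likelihood Ratio (LR) = P(T|S) / P(T|¬S)

LR = 0.9071 / 0.3625
   = 2.50

The evidence is 2.50 times more likely if S is true than if S is false.
Since LR > 1, the evidence supports S over ¬S.


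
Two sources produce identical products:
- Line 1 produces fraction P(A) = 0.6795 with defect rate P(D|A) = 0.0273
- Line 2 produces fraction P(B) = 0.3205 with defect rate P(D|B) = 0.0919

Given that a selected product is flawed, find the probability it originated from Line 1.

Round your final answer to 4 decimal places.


Let A = from Line 1, D = flawed

Given:
- P(A) = 0.6795, P(B) = 0.3205
- P(D|A) = 0.0273, P(D|B) = 0.0919

Step 1: Find P(D)
P(D) = P(D|A)P(A) + P(D|B)P(B)
     = 0.0273 × 0.6795 + 0.0919 × 0.3205
     = 0.01855035 + 0.02945395
     = 0.04800430

Step 2: Apply Bayes' theorem
P(A|D) = P(D|A)P(A) / P(D)
       = 0.01855035 / 0.04800430
       = 0.3864


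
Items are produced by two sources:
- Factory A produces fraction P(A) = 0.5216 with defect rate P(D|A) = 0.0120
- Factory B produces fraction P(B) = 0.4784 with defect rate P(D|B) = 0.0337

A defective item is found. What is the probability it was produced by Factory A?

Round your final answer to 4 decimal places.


Let A = from Factory A, D = defective

Given:
- P(A) = 0.5216, P(B) = 0.4784
- P(D|A) = 0.0120, P(D|B) = 0.0337

Step 1: Find P(D)
P(D) = P(D|A)P(A) + P(D|B)P(B)
     = 0.0120 × 0.5216 + 0.0337 × 0.4784
     = 0.00625920 + 0.01612208
     = 0.02238128

Step 2: Apply Bayes' theorem
P(A|D) = P(D|A)P(A) / P(D)
       = 0.00625920 / 0.02238128
       = 0.2797


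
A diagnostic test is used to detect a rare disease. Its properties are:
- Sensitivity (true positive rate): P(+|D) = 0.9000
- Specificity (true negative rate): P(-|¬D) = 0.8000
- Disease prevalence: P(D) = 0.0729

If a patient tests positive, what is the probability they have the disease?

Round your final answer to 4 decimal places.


Let D = has disease, + = positive test

Given:
- P(D) = 0.0729 (prevalence)
- P(+|D) = 0.9000 (sensitivity)
- P(-|¬D) = 0.8000 (specificity)
- P(+|¬D) = 0.2000 (false positive rate = 1 - specificity)

Step 1: Find P(+)
P(+) = P(+|D)P(D) + P(+|¬D)P(¬D)
     = 0.9000 × 0.0729 + 0.2000 × 0.9271
     = 0.06561000 + 0.18542000
     = 0.25103000

Step 2: Apply Bayes' theorem for P(D|+)
P(D|+) = P(+|D)P(D) / P(+)
       = 0.06561000 / 0.25103000
       = 0.2614


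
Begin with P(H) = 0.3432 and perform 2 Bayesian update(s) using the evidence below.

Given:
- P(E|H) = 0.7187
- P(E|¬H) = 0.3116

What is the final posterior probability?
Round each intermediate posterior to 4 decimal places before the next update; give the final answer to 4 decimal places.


Sequential Bayesian updating:

Initial prior: P(H) = 0.3432

Update 1:
  P(E) = 0.7187 × 0.3432 + 0.3116 × 0.6568 = 0.24665784 + 0.20465888 = 0.45131672
  P(H|E) = 0.24665784 / 0.45131672 = 0.5465

Update 2:
  P(E) = 0.7187 × 0.5465 + 0.3116 × 0.4535 = 0.39276955 + 0.14131060 = 0.53408015
  P(H|E) = 0.39276955 / 0.53408015 = 0.7354

Final posterior: 0.7354


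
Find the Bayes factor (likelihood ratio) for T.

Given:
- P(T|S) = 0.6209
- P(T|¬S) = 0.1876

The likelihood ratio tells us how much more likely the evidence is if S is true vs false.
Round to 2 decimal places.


Likelihood Ratio (LR) = P(T|S) / P(T|¬S)

LR = 0.6209 / 0.1876
   = 3.31

The evidence is 3.31 times more likely if S is true than if S is false.
Since LR > 1, the evidence supports S over ¬S.


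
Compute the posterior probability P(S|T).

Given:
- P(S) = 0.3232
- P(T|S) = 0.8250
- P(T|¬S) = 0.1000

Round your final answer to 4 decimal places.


Bayes' theorem: P(S|T) = P(T|S) × P(S) / P(T)

Step 1: Calculate P(T) using law of total probability
P(T) = P(T|S)P(S) + P(T|¬S)P(¬S)
     = 0.8250 × 0.3232 + 0.1000 × 0.6768
     = 0.26664000 + 0.06768000
     = 0.33432000

Step 2: Apply Bayes' theorem
P(S|T) = P(T|S) × P(S) / P(T)
       = 0.26664000 / 0.33432000
       = 0.7976


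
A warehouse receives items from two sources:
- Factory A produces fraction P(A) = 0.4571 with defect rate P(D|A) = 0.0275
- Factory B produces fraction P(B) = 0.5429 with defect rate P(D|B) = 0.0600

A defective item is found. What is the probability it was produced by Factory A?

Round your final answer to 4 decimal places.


Let A = from Factory A, D = defective

Given:
- P(A) = 0.4571, P(B) = 0.5429
- P(D|A) = 0.0275, P(D|B) = 0.0600

Step 1: Find P(D)
P(D) = P(D|A)P(A) + P(D|B)P(B)
     = 0.0275 × 0.4571 + 0.0600 × 0.5429
     = 0.01257025 + 0.03257400
     = 0.04514425

Step 2: Apply Bayes' theorem
P(A|D) = P(D|A)P(A) / P(D)
       = 0.01257025 / 0.04514425
       = 0.2784


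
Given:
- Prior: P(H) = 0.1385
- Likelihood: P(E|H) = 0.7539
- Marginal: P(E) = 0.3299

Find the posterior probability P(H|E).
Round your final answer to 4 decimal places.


Using Bayes' theorem:

P(H|E) = P(E|H) × P(H) / P(E)
       = 0.7539 × 0.1385 / 0.3299
       = 0.10441515 / 0.3299
       = 0.3165

The evidence strengthens our belief in H.
Prior: 0.1385 → Posterior: 0.3165


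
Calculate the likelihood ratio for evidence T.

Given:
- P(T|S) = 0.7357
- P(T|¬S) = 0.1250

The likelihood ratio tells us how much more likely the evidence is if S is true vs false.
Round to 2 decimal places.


Likelihood Ratio (LR) = P(T|S) / P(T|¬S)

LR = 0.7357 / 0.1250
   = 5.89

The evidence is 5.89 times more likely if S is true than if S is false.
Because LR exceeds 1, T is evidence for S.


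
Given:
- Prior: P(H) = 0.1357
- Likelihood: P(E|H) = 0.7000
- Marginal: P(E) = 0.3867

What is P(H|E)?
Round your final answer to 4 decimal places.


Using Bayes' theorem:

P(H|E) = P(E|H) × P(H) / P(E)
       = 0.7000 × 0.1357 / 0.3867
       = 0.09499000 / 0.3867
       = 0.2456

The evidence strengthens our belief in H.
Prior: 0.1357 → Posterior: 0.2456


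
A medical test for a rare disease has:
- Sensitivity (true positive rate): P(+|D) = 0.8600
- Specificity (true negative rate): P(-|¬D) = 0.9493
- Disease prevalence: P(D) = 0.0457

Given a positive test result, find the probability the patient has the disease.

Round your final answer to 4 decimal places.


Let D = has disease, + = positive test

Given:
- P(D) = 0.0457 (prevalence)
- P(+|D) = 0.8600 (sensitivity)
- P(-|¬D) = 0.9493 (specificity)
- P(+|¬D) = 0.0507 (false positive rate = 1 - specificity)

Step 1: Find P(+)
P(+) = P(+|D)P(D) + P(+|¬D)P(¬D)
     = 0.8600 × 0.0457 + 0.0507 × 0.9543
     = 0.03930200 + 0.04838301
     = 0.08768501

Step 2: Apply Bayes' theorem for P(D|+)
P(D|+) = P(+|D)P(D) / P(+)
       = 0.03930200 / 0.08768501
       = 0.4482


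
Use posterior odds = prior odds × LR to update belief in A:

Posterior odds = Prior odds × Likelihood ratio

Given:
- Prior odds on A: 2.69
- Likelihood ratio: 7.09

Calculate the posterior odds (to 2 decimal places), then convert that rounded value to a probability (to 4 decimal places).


Step 1: Calculate posterior odds
Posterior odds = Prior odds × LR
               = 2.69 × 7.09
               = 19.07

Step 2: Convert to probability
P(A|E) = Posterior odds / (1 + Posterior odds)
       = 19.07 / (1 + 19.07)
       = 19.07 / 20.07
       = 0.9502

The evidence increased P(A) from 0.7290 to 0.9502.


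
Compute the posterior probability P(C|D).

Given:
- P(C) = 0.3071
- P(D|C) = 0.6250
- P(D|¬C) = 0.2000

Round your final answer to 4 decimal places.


Bayes' theorem: P(C|D) = P(D|C) × P(C) / P(D)

Step 1: Calculate P(D) using law of total probability
P(D) = P(D|C)P(C) + P(D|¬C)P(¬C)
     = 0.6250 × 0.3071 + 0.2000 × 0.6929
     = 0.19193750 + 0.13858000
     = 0.33051750

Step 2: Apply Bayes' theorem
P(C|D) = P(D|C) × P(C) / P(D)
       = 0.19193750 / 0.33051750
       = 0.5807


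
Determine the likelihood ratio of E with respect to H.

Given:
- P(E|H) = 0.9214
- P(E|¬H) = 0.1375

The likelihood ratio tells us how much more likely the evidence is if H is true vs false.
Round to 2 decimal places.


Likelihood Ratio (LR) = P(E|H) / P(E|¬H)

LR = 0.9214 / 0.1375
   = 6.70

The evidence is 6.70 times more likely if H is true than if H is false.
LR > 1, so observing E raises the odds in favor of H.


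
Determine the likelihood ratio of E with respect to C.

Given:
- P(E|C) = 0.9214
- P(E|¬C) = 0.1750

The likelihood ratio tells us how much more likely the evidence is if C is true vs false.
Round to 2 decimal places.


Likelihood Ratio (LR) = P(E|C) / P(E|¬C)

LR = 0.9214 / 0.1750
   = 5.27

The evidence is 5.27 times more likely if C is true than if C is false.
Because LR exceeds 1, E is evidence for C.


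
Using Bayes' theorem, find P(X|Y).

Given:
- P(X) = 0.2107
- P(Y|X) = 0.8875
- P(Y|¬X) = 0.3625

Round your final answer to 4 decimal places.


Bayes' theorem: P(X|Y) = P(Y|X) × P(X) / P(Y)

Step 1: Calculate P(Y) using law of total probability
P(Y) = P(Y|X)P(X) + P(Y|¬X)P(¬X)
     = 0.8875 × 0.2107 + 0.3625 × 0.7893
     = 0.18699625 + 0.28612125
     = 0.47311750

Step 2: Apply Bayes' theorem
P(X|Y) = P(Y|X) × P(X) / P(Y)
       = 0.18699625 / 0.47311750
       = 0.3952


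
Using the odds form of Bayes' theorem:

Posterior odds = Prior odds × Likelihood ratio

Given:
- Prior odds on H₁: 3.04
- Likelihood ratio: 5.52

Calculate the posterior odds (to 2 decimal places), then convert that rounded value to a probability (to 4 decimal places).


Step 1: Calculate posterior odds
Posterior odds = Prior odds × LR
               = 3.04 × 5.52
               = 16.78

Step 2: Convert to probability
P(H₁|E) = Posterior odds / (1 + Posterior odds)
       = 16.78 / (1 + 16.78)
       = 16.78 / 17.78
       = 0.9438

The evidence increased P(H₁) from 0.7525 to 0.9438.


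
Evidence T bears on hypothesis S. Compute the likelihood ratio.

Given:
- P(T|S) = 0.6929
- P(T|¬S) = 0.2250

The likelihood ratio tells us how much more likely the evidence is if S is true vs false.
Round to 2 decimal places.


Likelihood Ratio (LR) = P(T|S) / P(T|¬S)

LR = 0.6929 / 0.2250
   = 3.08

The evidence is 3.08 times more likely if S is true than if S is false.
LR > 1, so observing T raises the odds in favor of S.


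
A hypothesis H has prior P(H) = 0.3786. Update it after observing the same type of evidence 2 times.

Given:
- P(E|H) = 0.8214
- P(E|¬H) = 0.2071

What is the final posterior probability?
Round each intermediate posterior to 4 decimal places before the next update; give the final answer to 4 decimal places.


Sequential Bayesian updating:

Initial prior: P(H) = 0.3786

Update 1:
  P(E) = 0.8214 × 0.3786 + 0.2071 × 0.6214 = 0.31098204 + 0.12869194 = 0.43967398
  P(H|E) = 0.31098204 / 0.43967398 = 0.7073

Update 2:
  P(E) = 0.8214 × 0.7073 + 0.2071 × 0.2927 = 0.58097622 + 0.06061817 = 0.64159439
  P(H|E) = 0.58097622 / 0.64159439 = 0.9055

Final posterior: 0.9055


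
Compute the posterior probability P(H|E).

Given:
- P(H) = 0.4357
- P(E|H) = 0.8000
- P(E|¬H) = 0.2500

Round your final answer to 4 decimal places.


Bayes' theorem: P(H|E) = P(E|H) × P(H) / P(E)

Step 1: Calculate P(E) using law of total probability
P(E) = P(E|H)P(H) + P(E|¬H)P(¬H)
     = 0.8000 × 0.4357 + 0.2500 × 0.5643
     = 0.34856000 + 0.14107500
     = 0.48963500

Step 2: Apply Bayes' theorem
P(H|E) = P(E|H) × P(H) / P(E)
       = 0.34856000 / 0.48963500
       = 0.7119


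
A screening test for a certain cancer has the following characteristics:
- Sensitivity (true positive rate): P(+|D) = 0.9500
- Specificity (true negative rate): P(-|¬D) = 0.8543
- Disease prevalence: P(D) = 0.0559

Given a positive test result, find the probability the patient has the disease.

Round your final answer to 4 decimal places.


Let D = has disease, + = positive test

Given:
- P(D) = 0.0559 (prevalence)
- P(+|D) = 0.9500 (sensitivity)
- P(-|¬D) = 0.8543 (specificity)
- P(+|¬D) = 0.1457 (false positive rate = 1 - specificity)

Step 1: Find P(+)
P(+) = P(+|D)P(D) + P(+|¬D)P(¬D)
     = 0.9500 × 0.0559 + 0.1457 × 0.9441
     = 0.05310500 + 0.13755537
     = 0.19066037

Step 2: Apply Bayes' theorem for P(D|+)
P(D|+) = P(+|D)P(D) / P(+)
       = 0.05310500 / 0.19066037
       = 0.2785


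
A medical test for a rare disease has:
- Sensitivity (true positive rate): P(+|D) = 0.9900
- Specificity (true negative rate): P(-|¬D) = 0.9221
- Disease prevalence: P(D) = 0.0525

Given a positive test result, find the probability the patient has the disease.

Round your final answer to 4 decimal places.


Let D = has disease, + = positive test

Given:
- P(D) = 0.0525 (prevalence)
- P(+|D) = 0.9900 (sensitivity)
- P(-|¬D) = 0.9221 (specificity)
- P(+|¬D) = 0.0779 (false positive rate = 1 - specificity)

Step 1: Find P(+)
P(+) = P(+|D)P(D) + P(+|¬D)P(¬D)
     = 0.9900 × 0.0525 + 0.0779 × 0.9475
     = 0.05197500 + 0.07381025
     = 0.12578525

Step 2: Apply Bayes' theorem for P(D|+)
P(D|+) = P(+|D)P(D) / P(+)
       = 0.05197500 / 0.12578525
       = 0.4132


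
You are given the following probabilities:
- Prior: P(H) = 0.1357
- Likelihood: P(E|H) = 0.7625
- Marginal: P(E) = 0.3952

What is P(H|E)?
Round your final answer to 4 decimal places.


Using Bayes' theorem:

P(H|E) = P(E|H) × P(H) / P(E)
       = 0.7625 × 0.1357 / 0.3952
       = 0.10347125 / 0.3952
       = 0.2618

The evidence strengthens our belief in H.
Prior: 0.1357 → Posterior: 0.2618


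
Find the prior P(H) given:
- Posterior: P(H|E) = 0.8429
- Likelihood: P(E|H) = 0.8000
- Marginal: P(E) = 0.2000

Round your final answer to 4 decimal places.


From Bayes' theorem: P(H|E) = P(E|H) × P(H) / P(E)

Rearranging for P(H):
P(H) = P(H|E) × P(E) / P(E|H)
     = 0.8429 × 0.2000 / 0.8000
     = 0.16858000 / 0.8000
     = 0.2107


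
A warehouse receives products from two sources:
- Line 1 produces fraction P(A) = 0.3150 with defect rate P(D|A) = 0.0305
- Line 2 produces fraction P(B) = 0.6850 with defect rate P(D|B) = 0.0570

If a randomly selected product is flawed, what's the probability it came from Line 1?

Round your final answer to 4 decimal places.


Let A = from Line 1, D = flawed

Given:
- P(A) = 0.3150, P(B) = 0.6850
- P(D|A) = 0.0305, P(D|B) = 0.0570

Step 1: Find P(D)
P(D) = P(D|A)P(A) + P(D|B)P(B)
     = 0.0305 × 0.3150 + 0.0570 × 0.6850
     = 0.00960750 + 0.03904500
     = 0.04865250

Step 2: Apply Bayes' theorem
P(A|D) = P(D|A)P(A) / P(D)
       = 0.00960750 / 0.04865250
       = 0.1975


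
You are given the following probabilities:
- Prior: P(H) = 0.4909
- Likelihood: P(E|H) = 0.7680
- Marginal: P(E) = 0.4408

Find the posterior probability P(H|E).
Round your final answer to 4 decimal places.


Using Bayes' theorem:

P(H|E) = P(E|H) × P(H) / P(E)
       = 0.7680 × 0.4909 / 0.4408
       = 0.37701120 / 0.4408
       = 0.8553

The evidence strengthens our belief in H.
Prior: 0.4909 → Posterior: 0.8553


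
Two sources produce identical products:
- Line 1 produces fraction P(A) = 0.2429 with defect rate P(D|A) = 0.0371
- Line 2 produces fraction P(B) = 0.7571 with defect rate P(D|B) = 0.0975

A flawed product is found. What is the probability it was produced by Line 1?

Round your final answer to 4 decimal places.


Let A = from Line 1, D = flawed

Given:
- P(A) = 0.2429, P(B) = 0.7571
- P(D|A) = 0.0371, P(D|B) = 0.0975

Step 1: Find P(D)
P(D) = P(D|A)P(A) + P(D|B)P(B)
     = 0.0371 × 0.2429 + 0.0975 × 0.7571
     = 0.00901159 + 0.07381725
     = 0.08282884

Step 2: Apply Bayes' theorem
P(A|D) = P(D|A)P(A) / P(D)
       = 0.00901159 / 0.08282884
       = 0.1088


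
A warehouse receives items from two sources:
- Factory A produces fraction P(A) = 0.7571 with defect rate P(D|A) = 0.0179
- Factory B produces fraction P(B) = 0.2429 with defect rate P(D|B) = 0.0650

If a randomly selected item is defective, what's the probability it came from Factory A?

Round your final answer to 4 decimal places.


Let A = from Factory A, D = defective

Given:
- P(A) = 0.7571, P(B) = 0.2429
- P(D|A) = 0.0179, P(D|B) = 0.0650

Step 1: Find P(D)
P(D) = P(D|A)P(A) + P(D|B)P(B)
     = 0.0179 × 0.7571 + 0.0650 × 0.2429
     = 0.01355209 + 0.01578850
     = 0.02934059

Step 2: Apply Bayes' theorem
P(A|D) = P(D|A)P(A) / P(D)
       = 0.01355209 / 0.02934059
       = 0.4619


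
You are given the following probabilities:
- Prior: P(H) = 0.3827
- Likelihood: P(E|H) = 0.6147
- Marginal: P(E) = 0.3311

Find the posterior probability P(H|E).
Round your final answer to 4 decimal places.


Using Bayes' theorem:

P(H|E) = P(E|H) × P(H) / P(E)
       = 0.6147 × 0.3827 / 0.3311
       = 0.23524569 / 0.3311
       = 0.7105

The evidence strengthens our belief in H.
Prior: 0.3827 → Posterior: 0.7105


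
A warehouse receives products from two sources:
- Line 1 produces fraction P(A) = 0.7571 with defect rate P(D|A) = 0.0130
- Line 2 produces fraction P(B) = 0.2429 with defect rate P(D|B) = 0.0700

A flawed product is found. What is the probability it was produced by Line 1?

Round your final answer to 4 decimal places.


Let A = from Line 1, D = flawed

Given:
- P(A) = 0.7571, P(B) = 0.2429
- P(D|A) = 0.0130, P(D|B) = 0.0700

Step 1: Find P(D)
P(D) = P(D|A)P(A) + P(D|B)P(B)
     = 0.0130 × 0.7571 + 0.0700 × 0.2429
     = 0.00984230 + 0.01700300
     = 0.02684530

Step 2: Apply Bayes' theorem
P(A|D) = P(D|A)P(A) / P(D)
       = 0.00984230 / 0.02684530
       = 0.3666


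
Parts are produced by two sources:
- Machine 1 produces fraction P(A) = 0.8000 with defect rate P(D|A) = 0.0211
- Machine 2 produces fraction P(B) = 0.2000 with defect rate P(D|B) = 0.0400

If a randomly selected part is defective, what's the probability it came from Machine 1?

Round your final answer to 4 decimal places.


Let A = from Machine 1, D = defective

Given:
- P(A) = 0.8000, P(B) = 0.2000
- P(D|A) = 0.0211, P(D|B) = 0.0400

Step 1: Find P(D)
P(D) = P(D|A)P(A) + P(D|B)P(B)
     = 0.0211 × 0.8000 + 0.0400 × 0.2000
     = 0.01688000 + 0.00800000
     = 0.02488000

Step 2: Apply Bayes' theorem
P(A|D) = P(D|A)P(A) / P(D)
       = 0.01688000 / 0.02488000
       = 0.6785


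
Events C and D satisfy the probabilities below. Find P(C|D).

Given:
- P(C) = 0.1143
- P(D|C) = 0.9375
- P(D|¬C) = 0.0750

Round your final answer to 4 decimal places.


Bayes' theorem: P(C|D) = P(D|C) × P(C) / P(D)

Step 1: Calculate P(D) using law of total probability
P(D) = P(D|C)P(C) + P(D|¬C)P(¬C)
     = 0.9375 × 0.1143 + 0.0750 × 0.8857
     = 0.10715625 + 0.06642750
     = 0.17358375

Step 2: Apply Bayes' theorem
P(C|D) = P(D|C) × P(C) / P(D)
       = 0.10715625 / 0.17358375
       = 0.6173


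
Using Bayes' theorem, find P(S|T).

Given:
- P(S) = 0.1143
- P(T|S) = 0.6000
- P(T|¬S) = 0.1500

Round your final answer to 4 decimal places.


Bayes' theorem: P(S|T) = P(T|S) × P(S) / P(T)

Step 1: Calculate P(T) using law of total probability
P(T) = P(T|S)P(S) + P(T|¬S)P(¬S)
     = 0.6000 × 0.1143 + 0.1500 × 0.8857
     = 0.06858000 + 0.13285500
     = 0.20143500

Step 2: Apply Bayes' theorem
P(S|T) = P(T|S) × P(S) / P(T)
       = 0.06858000 / 0.20143500
       = 0.3405


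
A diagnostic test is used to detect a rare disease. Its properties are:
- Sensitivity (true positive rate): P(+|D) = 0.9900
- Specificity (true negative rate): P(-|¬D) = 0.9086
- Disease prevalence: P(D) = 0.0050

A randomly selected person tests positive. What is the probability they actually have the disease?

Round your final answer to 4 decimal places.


Let D = has disease, + = positive test

Given:
- P(D) = 0.0050 (prevalence)
- P(+|D) = 0.9900 (sensitivity)
- P(-|¬D) = 0.9086 (specificity)
- P(+|¬D) = 0.0914 (false positive rate = 1 - specificity)

Step 1: Find P(+)
P(+) = P(+|D)P(D) + P(+|¬D)P(¬D)
     = 0.9900 × 0.0050 + 0.0914 × 0.9950
     = 0.00495000 + 0.09094300
     = 0.09589300

Step 2: Apply Bayes' theorem for P(D|+)
P(D|+) = P(+|D)P(D) / P(+)
       = 0.00495000 / 0.09589300
       = 0.0516


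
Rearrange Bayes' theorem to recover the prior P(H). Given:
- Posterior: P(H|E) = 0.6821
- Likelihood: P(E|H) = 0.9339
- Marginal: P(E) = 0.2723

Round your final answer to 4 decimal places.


From Bayes' theorem: P(H|E) = P(E|H) × P(H) / P(E)

Rearranging for P(H):
P(H) = P(H|E) × P(E) / P(E|H)
     = 0.6821 × 0.2723 / 0.9339
     = 0.18573583 / 0.9339
     = 0.1989


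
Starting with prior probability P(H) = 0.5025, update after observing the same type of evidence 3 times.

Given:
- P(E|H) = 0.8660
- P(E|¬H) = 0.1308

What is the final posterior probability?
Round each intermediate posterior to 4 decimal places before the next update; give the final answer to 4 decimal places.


Sequential Bayesian updating:

Initial prior: P(H) = 0.5025

Update 1:
  P(E) = 0.8660 × 0.5025 + 0.1308 × 0.4975 = 0.43516500 + 0.06507300 = 0.50023800
  P(H|E) = 0.43516500 / 0.50023800 = 0.8699

Update 2:
  P(E) = 0.8660 × 0.8699 + 0.1308 × 0.1301 = 0.75333340 + 0.01701708 = 0.77035048
  P(H|E) = 0.75333340 / 0.77035048 = 0.9779

Update 3:
  P(E) = 0.8660 × 0.9779 + 0.1308 × 0.0221 = 0.84686140 + 0.00289068 = 0.84975208
  P(H|E) = 0.84686140 / 0.84975208 = 0.9966

Final posterior: 0.9966


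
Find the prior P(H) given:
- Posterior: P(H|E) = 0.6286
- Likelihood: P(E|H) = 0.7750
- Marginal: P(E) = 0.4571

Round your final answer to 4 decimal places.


From Bayes' theorem: P(H|E) = P(E|H) × P(H) / P(E)

Rearranging for P(H):
P(H) = P(H|E) × P(E) / P(E|H)
     = 0.6286 × 0.4571 / 0.7750
     = 0.28733306 / 0.7750
     = 0.3708


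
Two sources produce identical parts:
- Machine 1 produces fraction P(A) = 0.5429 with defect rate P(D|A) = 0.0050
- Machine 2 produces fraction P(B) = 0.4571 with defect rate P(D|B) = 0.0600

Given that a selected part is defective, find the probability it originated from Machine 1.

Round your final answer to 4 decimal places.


Let A = from Machine 1, D = defective

Given:
- P(A) = 0.5429, P(B) = 0.4571
- P(D|A) = 0.0050, P(D|B) = 0.0600

Step 1: Find P(D)
P(D) = P(D|A)P(A) + P(D|B)P(B)
     = 0.0050 × 0.5429 + 0.0600 × 0.4571
     = 0.00271450 + 0.02742600
     = 0.03014050

Step 2: Apply Bayes' theorem
P(A|D) = P(D|A)P(A) / P(D)
       = 0.00271450 / 0.03014050
       = 0.0901


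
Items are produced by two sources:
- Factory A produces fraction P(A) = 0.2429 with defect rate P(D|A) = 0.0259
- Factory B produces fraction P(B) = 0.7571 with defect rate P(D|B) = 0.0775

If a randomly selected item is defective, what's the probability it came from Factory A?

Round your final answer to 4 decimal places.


Let A = from Factory A, D = defective

Given:
- P(A) = 0.2429, P(B) = 0.7571
- P(D|A) = 0.0259, P(D|B) = 0.0775

Step 1: Find P(D)
P(D) = P(D|A)P(A) + P(D|B)P(B)
     = 0.0259 × 0.2429 + 0.0775 × 0.7571
     = 0.00629111 + 0.05867525
     = 0.06496636

Step 2: Apply Bayes' theorem
P(A|D) = P(D|A)P(A) / P(D)
       = 0.00629111 / 0.06496636
       = 0.0968


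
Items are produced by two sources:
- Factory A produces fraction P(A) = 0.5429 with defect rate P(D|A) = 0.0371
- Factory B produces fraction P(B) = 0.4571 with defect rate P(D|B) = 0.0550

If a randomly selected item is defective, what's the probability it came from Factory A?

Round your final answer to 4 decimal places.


Let A = from Factory A, D = defective

Given:
- P(A) = 0.5429, P(B) = 0.4571
- P(D|A) = 0.0371, P(D|B) = 0.0550

Step 1: Find P(D)
P(D) = P(D|A)P(A) + P(D|B)P(B)
     = 0.0371 × 0.5429 + 0.0550 × 0.4571
     = 0.02014159 + 0.02514050
     = 0.04528209

Step 2: Apply Bayes' theorem
P(A|D) = P(D|A)P(A) / P(D)
       = 0.02014159 / 0.04528209
       = 0.4448


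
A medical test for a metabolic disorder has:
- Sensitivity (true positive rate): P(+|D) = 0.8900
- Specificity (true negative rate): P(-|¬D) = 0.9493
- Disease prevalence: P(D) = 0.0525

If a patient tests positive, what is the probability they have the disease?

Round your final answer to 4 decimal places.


Let D = has disease, + = positive test

Given:
- P(D) = 0.0525 (prevalence)
- P(+|D) = 0.8900 (sensitivity)
- P(-|¬D) = 0.9493 (specificity)
- P(+|¬D) = 0.0507 (false positive rate = 1 - specificity)

Step 1: Find P(+)
P(+) = P(+|D)P(D) + P(+|¬D)P(¬D)
     = 0.8900 × 0.0525 + 0.0507 × 0.9475
     = 0.04672500 + 0.04803825
     = 0.09476325

Step 2: Apply Bayes' theorem for P(D|+)
P(D|+) = P(+|D)P(D) / P(+)
       = 0.04672500 / 0.09476325
       = 0.4931


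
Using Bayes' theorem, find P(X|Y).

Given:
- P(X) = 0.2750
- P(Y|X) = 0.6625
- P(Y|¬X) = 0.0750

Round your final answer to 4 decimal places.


Bayes' theorem: P(X|Y) = P(Y|X) × P(X) / P(Y)

Step 1: Calculate P(Y) using law of total probability
P(Y) = P(Y|X)P(X) + P(Y|¬X)P(¬X)
     = 0.6625 × 0.2750 + 0.0750 × 0.7250
     = 0.18218750 + 0.05437500
     = 0.23656250

Step 2: Apply Bayes' theorem
P(X|Y) = P(Y|X) × P(X) / P(Y)
       = 0.18218750 / 0.23656250
       = 0.7701


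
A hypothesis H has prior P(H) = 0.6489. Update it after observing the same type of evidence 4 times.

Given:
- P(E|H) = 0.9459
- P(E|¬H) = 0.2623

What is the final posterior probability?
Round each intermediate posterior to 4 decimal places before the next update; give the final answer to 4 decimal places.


Sequential Bayesian updating:

Initial prior: P(H) = 0.6489

Update 1:
  P(E) = 0.9459 × 0.6489 + 0.2623 × 0.3511 = 0.61379451 + 0.09209353 = 0.70588804
  P(H|E) = 0.61379451 / 0.70588804 = 0.8695

Update 2:
  P(E) = 0.9459 × 0.8695 + 0.2623 × 0.1305 = 0.82246005 + 0.03423015 = 0.85669020
  P(H|E) = 0.82246005 / 0.85669020 = 0.9600

Update 3:
  P(E) = 0.9459 × 0.9600 + 0.2623 × 0.0400 = 0.90806400 + 0.01049200 = 0.91855600
  P(H|E) = 0.90806400 / 0.91855600 = 0.9886

Update 4:
  P(E) = 0.9459 × 0.9886 + 0.2623 × 0.0114 = 0.93511674 + 0.00299022 = 0.93810696
  P(H|E) = 0.93511674 / 0.93810696 = 0.9968

Final posterior: 0.9968


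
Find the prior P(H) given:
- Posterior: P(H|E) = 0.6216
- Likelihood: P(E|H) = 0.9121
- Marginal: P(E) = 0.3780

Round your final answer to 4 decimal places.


From Bayes' theorem: P(H|E) = P(E|H) × P(H) / P(E)

Rearranging for P(H):
P(H) = P(H|E) × P(E) / P(E|H)
     = 0.6216 × 0.3780 / 0.9121
     = 0.23496480 / 0.9121
     = 0.2576
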